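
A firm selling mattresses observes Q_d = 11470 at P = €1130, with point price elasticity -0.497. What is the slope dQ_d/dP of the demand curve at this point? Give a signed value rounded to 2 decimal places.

Ed = (dQ_d/dP)·(P/Q_d) ⇒ dQ_d/dP = Ed·Q_d/P = (-0.497)·11470/1130 = -5.0447…

-5.04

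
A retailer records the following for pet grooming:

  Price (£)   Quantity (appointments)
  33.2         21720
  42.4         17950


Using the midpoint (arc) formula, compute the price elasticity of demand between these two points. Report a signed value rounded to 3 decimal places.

-0.781

%ΔQ = (17950 − 21720) / [(21720 + 17950)/2] = -3770/19835 = -0.190068…
%ΔP = (42.4 − 33.2) / [(33.2 + 42.4)/2] = 9.2/37.8 = 0.243386…
Arc Ed = %ΔQ / %ΔP = (-3770/19835) / (9.2/37.8) = -0.78093…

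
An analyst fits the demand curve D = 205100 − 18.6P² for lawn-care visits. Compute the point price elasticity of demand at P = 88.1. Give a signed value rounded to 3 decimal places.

-4.754

dD/dP = −2·18.6·P = -3277.32. At P = 88.1, D = 60734.054.
Ed = (dD/dP)·(P/D) = (-3277.32) × (88.1/60734.054) = -4.75403…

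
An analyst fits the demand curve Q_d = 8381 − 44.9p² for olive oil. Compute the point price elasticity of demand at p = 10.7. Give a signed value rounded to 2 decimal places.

dQ_d/dp = −2·44.9·p = -960.86. At p = 10.7, Q_d = 3240.399.
Ed = (dQ_d/dp)·(p/Q_d) = (-960.86) × (10.7/3240.399) = -3.1728…

-3.17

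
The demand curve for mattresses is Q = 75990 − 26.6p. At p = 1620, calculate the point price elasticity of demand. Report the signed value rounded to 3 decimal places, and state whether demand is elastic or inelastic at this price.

dQ/dp = −26.6. At p = 1620, Q = 75990 − 26.6(1620) = 32898.
Ed = (dQ/dp)·(p/Q) = −26.6 × (1620/32898) = -1.30986…
|Ed| = 1.310 > 1, so demand is elastic.

-1.310; elastic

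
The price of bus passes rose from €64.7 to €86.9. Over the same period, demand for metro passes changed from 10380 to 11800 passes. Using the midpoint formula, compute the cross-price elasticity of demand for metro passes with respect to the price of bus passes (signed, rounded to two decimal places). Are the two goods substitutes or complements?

0.44; substitutes

%ΔQ_{metro passes} = (11800 − 10380)/avg = 1420/11090 = 0.128043…
%ΔP_{bus passes} = (86.9 − 64.7)/avg = 22.2/75.8 = 0.292875…
E_cross = (1420/11090) / (22.2/75.8) = 0.4371…
E_cross > 0 ⇒ the goods are substitutes.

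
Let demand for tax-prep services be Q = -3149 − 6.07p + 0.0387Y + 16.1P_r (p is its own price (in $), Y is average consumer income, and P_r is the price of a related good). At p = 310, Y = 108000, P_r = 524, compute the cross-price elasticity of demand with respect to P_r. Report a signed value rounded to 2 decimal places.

1.11

At the given values, Q = -3149 − 6.07(310) + 0.0387(108000) + 16.1(524) = 7585.3.
∂Q/∂P_r = 16.1.
E = (16.1) × (524/7585.3) = 1.1122…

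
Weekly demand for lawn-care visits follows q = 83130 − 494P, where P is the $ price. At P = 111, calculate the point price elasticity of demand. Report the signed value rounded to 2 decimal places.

-1.94

dq/dP = −494. At P = 111, q = 83130 − 494(111) = 28296.
Ed = (dq/dP)·(P/q) = −494 × (111/28296) = -1.9378…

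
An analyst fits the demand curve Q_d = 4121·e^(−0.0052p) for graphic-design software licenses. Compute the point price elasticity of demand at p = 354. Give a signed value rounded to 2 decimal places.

dQ_d/dp = −0.0052·Q_d = -3.40061. At p = 354, Q_d = 653.963.
Ed = (dQ_d/dp)·(p/Q_d) = (-3.40061) × (354/653.963) = -1.8408

-1.84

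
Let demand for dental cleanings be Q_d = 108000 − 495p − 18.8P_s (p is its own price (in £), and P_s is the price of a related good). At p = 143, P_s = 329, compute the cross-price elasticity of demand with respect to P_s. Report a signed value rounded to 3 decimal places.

At the given values, Q_d = 108000 − 495(143) − 18.8(329) = 31029.8.
∂Q_d/∂P_s = -18.8.
E = (-18.8) × (329/31029.8) = -0.19933…

-0.199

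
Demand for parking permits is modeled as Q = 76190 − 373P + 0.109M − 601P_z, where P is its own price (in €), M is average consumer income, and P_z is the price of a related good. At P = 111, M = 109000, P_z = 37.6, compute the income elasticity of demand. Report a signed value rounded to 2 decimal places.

0.49

At the given values, Q = 76190 − 373(111) + 0.109(109000) − 601(37.6) = 24070.4.
∂Q/∂M = 0.109.
E = (0.109) × (109000/24070.4) = 0.4935…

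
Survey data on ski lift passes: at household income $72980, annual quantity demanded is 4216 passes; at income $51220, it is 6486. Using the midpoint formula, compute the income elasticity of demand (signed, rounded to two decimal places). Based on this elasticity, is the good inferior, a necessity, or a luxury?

%ΔQ = (6486 − 4216)/[( 4216 + 6486)/2] = 2270/5351 = 0.424219…
%ΔIncome = (51220 − 72980)/[( 72980 + 51220)/2] = -21760/62100 = -0.350402…
E_income = (2270/5351) / (-21760/62100) = -1.2106…
E_income < 0 ⇒ inferior good.

-1.21; inferior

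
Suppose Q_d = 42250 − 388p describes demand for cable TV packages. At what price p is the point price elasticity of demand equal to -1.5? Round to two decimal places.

65.34

Ed = −388p/(42250 − 388p). Set this equal to -1.5:
388p = 1.5·(42250 − 388p) ⇒ 388p(1 + 1.5) = 1.5·42250
p = 1.5·42250 / (388·2.5) = 65.3350…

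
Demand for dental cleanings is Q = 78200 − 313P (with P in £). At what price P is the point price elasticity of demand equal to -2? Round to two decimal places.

166.56

Ed = −313P/(78200 − 313P). Set this equal to -2:
313P = 2·(78200 − 313P) ⇒ 313P(1 + 2) = 2·78200
P = 2·78200 / (313·3) = 166.5601…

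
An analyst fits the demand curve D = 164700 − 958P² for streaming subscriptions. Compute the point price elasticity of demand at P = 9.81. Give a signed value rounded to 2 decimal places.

-2.54

dD/dP = −2·958·P = -18795.96. At P = 9.81, D = 72505.8162.
Ed = (dD/dP)·(P/D) = (-18795.96) × (9.81/72505.8162) = -2.5430…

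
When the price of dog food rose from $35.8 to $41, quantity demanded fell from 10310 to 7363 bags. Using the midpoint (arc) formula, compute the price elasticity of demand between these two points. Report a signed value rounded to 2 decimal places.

%ΔQ = (7363 − 10310) / [(10310 + 7363)/2] = -2947/8836.5 = -0.333503…
%ΔP = (41 − 35.8) / [(35.8 + 41)/2] = 5.2/38.4 = 0.135416…
Arc Ed = %ΔQ / %ΔP = (-2947/8836.5) / (5.2/38.4) = -2.4627…

-2.46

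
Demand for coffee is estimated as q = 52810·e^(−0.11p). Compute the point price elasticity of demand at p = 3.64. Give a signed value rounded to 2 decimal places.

dq/dp = −0.11·q = -3892.4. At p = 3.64, q = 35385.4.
Ed = (dq/dp)·(p/q) = (-3892.4) × (3.64/35385.4) = -0.4004

-0.40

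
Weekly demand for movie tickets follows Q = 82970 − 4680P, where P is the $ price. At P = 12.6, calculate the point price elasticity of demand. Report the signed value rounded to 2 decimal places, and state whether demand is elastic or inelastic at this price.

-2.46; elastic

dQ/dP = −4680. At P = 12.6, Q = 82970 − 4680(12.6) = 24002.
Ed = (dQ/dP)·(P/Q) = −4680 × (12.6/24002) = -2.4567…
|Ed| = 2.46 > 1, so demand is elastic.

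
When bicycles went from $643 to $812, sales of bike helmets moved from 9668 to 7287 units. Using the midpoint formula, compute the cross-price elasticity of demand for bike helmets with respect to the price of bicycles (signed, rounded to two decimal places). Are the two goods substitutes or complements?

%ΔQ_{bike helmets} = (7287 − 9668)/avg = -2381/8477.5 = -0.280861…
%ΔP_{bicycles} = (812 − 643)/avg = 169/727.5 = 0.232302…
E_cross = (-2381/8477.5) / (169/727.5) = -1.2090…
E_cross < 0 ⇒ the goods are complements.

-1.21; complements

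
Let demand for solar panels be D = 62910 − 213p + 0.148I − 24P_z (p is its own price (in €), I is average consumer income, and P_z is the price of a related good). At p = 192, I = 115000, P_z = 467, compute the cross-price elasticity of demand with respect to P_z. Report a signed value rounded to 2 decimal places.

At the given values, D = 62910 − 213(192) + 0.148(115000) − 24(467) = 27826.
∂D/∂P_z = -24.
E = (-24) × (467/27826) = -0.4027…

-0.40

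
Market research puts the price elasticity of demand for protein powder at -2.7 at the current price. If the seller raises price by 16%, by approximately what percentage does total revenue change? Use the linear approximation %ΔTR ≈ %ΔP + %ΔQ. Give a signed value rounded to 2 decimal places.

-27.20%

%ΔQ ≈ Ed × %ΔP = (-2.7) × (+16%) = -43.2000%
%ΔTR ≈ %ΔP + %ΔQ = (+16%) + (-43.2000%) = -27.2000%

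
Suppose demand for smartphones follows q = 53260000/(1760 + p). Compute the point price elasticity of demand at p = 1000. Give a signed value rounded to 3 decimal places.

-0.362

dq/dp = −53260000/(1760 + p)² = -6.9917. At p = 1000, q = 19297.1.
Ed = (dq/dp)·(p/q) = (-6.9917) × (1000/19297.1) = -0.36231…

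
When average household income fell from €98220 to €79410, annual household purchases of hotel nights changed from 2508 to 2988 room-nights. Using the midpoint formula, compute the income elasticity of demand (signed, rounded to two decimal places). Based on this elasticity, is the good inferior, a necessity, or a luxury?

%ΔQ = (2988 − 2508)/[( 2508 + 2988)/2] = 480/2748 = 0.174672…
%ΔIncome = (79410 − 98220)/[( 98220 + 79410)/2] = -18810/88815 = -0.211788…
E_income = (480/2748) / (-18810/88815) = -0.8247…
E_income < 0 ⇒ inferior good.

-0.82; inferior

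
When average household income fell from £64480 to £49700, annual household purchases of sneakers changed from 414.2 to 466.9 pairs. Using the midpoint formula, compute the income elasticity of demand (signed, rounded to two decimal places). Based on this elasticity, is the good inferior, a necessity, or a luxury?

%ΔQ = (466.9 − 414.2)/[( 414.2 + 466.9)/2] = 52.7/440.55 = 0.119623…
%ΔIncome = (49700 − 64480)/[( 64480 + 49700)/2] = -14780/57090 = -0.258889…
E_income = (52.7/440.55) / (-14780/57090) = -0.4620…
E_income < 0 ⇒ inferior good.

-0.46; inferior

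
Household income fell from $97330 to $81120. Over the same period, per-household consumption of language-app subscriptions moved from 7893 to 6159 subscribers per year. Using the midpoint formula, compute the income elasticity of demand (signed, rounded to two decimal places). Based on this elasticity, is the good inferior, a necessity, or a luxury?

1.36; luxury

%ΔQ = (6159 − 7893)/[( 7893 + 6159)/2] = -1734/7026 = -0.246797…
%ΔIncome = (81120 − 97330)/[( 97330 + 81120)/2] = -16210/89225 = -0.181675…
E_income = (-1734/7026) / (-16210/89225) = 1.3584…
E_income > 1 ⇒ normal good, luxury.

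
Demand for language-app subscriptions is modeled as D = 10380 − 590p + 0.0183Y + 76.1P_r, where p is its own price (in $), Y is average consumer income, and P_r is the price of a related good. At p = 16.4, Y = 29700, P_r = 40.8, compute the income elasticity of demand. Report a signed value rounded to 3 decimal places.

0.125

At the given values, D = 10380 − 590(16.4) + 0.0183(29700) + 76.1(40.8) = 4352.39.
∂D/∂Y = 0.0183.
E = (0.0183) × (29700/4352.39) = 0.12487…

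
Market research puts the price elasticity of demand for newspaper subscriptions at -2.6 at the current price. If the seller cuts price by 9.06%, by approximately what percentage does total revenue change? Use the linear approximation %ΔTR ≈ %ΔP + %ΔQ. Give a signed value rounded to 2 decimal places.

+14.50%

%ΔQ ≈ Ed × %ΔP = (-2.6) × (-9.06%) = +23.5560%
%ΔTR ≈ %ΔP + %ΔQ = (-9.06%) + (+23.5560%) = +14.4960%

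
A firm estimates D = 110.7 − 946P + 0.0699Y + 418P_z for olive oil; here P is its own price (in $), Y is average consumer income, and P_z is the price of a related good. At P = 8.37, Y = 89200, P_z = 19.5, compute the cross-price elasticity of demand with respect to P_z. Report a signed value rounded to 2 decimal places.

1.24

At the given values, D = 110.7 − 946(8.37) + 0.0699(89200) + 418(19.5) = 6578.76.
∂D/∂P_z = 418.
E = (418) × (19.5/6578.76) = 1.2389…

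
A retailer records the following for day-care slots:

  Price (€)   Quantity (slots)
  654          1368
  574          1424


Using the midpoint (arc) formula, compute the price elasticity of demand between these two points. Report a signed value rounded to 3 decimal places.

%ΔQ = (1424 − 1368) / [(1368 + 1424)/2] = 56/1396 = 0.040114…
%ΔP = (574 − 654) / [(654 + 574)/2] = -80/614 = -0.130293…
Arc Ed = %ΔQ / %ΔP = (56/1396) / (-80/614) = -0.30787…

-0.308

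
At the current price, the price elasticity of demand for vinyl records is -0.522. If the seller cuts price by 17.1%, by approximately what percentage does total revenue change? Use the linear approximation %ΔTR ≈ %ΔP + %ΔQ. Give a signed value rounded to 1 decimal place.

%ΔQ ≈ Ed × %ΔP = (-0.522) × (-17.1%) = +8.9262%
%ΔTR ≈ %ΔP + %ΔQ = (-17.1%) + (+8.9262%) = -8.1738%

-8.2%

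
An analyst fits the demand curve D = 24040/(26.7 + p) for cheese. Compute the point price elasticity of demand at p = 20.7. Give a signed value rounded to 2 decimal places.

dD/dp = −24040/(26.7 + p)² = -10.6999. At p = 20.7, D = 507.173.
Ed = (dD/dp)·(p/D) = (-10.6999) × (20.7/507.173) = -0.4367…

-0.44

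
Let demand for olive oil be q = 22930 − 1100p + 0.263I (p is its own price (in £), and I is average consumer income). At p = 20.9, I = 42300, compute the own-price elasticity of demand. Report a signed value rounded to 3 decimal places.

At the given values, q = 22930 − 1100(20.9) + 0.263(42300) = 11064.9.
∂q/∂p = −1100.
E = (-1100) × (20.9/11064.9) = -2.07774…

-2.078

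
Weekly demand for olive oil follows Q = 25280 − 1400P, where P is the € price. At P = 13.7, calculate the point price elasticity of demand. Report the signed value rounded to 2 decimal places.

dQ/dP = −1400. At P = 13.7, Q = 25280 − 1400(13.7) = 6100.
Ed = (dQ/dP)·(P/Q) = −1400 × (13.7/6100) = -3.1442…

-3.14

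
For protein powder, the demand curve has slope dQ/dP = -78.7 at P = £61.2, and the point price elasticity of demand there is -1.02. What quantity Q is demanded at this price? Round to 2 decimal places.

4722.00

Ed = (dQ/dP)·(P/Q) ⇒ Q = (dQ/dP)·P/Ed = (-78.7)·61.2/(-1.02) = 4722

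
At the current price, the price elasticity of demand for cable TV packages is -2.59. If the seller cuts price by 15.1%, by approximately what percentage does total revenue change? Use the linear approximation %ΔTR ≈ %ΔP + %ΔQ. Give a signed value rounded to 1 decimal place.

+24.0%

%ΔQ ≈ Ed × %ΔP = (-2.59) × (-15.1%) = +39.1090%
%ΔTR ≈ %ΔP + %ΔQ = (-15.1%) + (+39.1090%) = +24.0090%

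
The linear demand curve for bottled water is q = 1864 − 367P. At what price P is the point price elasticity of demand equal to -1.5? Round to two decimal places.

3.05

Ed = −367P/(1864 − 367P). Set this equal to -1.5:
367P = 1.5·(1864 − 367P) ⇒ 367P(1 + 1.5) = 1.5·1864
P = 1.5·1864 / (367·2.5) = 3.0474…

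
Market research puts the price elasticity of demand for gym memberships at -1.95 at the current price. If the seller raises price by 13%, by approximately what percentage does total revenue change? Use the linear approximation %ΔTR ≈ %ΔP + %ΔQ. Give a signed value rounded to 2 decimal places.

%ΔQ ≈ Ed × %ΔP = (-1.95) × (+13%) = -25.3500%
%ΔTR ≈ %ΔP + %ΔQ = (+13%) + (-25.3500%) = -12.3500%

-12.35%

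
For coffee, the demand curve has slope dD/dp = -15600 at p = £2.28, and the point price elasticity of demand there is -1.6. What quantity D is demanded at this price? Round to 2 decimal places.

22230.00

Ed = (dD/dp)·(p/D) ⇒ D = (dD/dp)·p/Ed = (-15600)·2.28/(-1.6) = 22230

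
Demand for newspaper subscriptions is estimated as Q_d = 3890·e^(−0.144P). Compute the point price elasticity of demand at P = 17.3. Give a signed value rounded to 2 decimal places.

-2.49

dQ_d/dP = −0.144·Q_d = -46.3871. At P = 17.3, Q_d = 322.133.
Ed = (dQ_d/dP)·(P/Q_d) = (-46.3871) × (17.3/322.133) = -2.4912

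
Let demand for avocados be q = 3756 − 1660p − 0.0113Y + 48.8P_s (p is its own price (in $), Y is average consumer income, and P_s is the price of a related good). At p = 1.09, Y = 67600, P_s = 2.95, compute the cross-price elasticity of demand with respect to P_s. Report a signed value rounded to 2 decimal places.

At the given values, q = 3756 − 1660(1.09) − 0.0113(67600) + 48.8(2.95) = 1326.68.
∂q/∂P_s = 48.8.
E = (48.8) × (2.95/1326.68) = 0.1085…

0.11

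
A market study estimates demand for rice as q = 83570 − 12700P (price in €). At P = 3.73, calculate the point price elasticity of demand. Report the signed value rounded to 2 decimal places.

dq/dP = −12700. At P = 3.73, q = 83570 − 12700(3.73) = 36199.
Ed = (dq/dP)·(P/q) = −12700 × (3.73/36199) = -1.3086…

-1.31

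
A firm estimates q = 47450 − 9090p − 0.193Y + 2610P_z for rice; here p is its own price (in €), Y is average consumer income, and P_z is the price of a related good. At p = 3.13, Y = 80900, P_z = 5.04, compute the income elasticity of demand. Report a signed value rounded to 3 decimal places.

At the given values, q = 47450 − 9090(3.13) − 0.193(80900) + 2610(5.04) = 16539.
∂q/∂Y = -0.193.
E = (-0.193) × (80900/16539) = -0.94405…

-0.944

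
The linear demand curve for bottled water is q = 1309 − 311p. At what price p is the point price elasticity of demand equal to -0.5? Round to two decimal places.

Ed = −311p/(1309 − 311p). Set this equal to -0.5:
311p = 0.5·(1309 − 311p) ⇒ 311p(1 + 0.5) = 0.5·1309
p = 0.5·1309 / (311·1.5) = 1.4030…

1.40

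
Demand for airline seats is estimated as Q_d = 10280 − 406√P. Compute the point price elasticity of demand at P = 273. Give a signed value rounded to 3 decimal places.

dQ_d/dP = −406/(2√P) = -12.2861. At P = 273, Q_d = 3571.78.
Ed = (dQ_d/dP)·(P/Q_d) = (-12.2861) × (273/3571.78) = -0.93905…

-0.939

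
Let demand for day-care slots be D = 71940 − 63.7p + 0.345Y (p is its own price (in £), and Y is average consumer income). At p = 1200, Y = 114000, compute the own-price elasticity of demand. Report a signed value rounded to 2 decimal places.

At the given values, D = 71940 − 63.7(1200) + 0.345(114000) = 34830.
∂D/∂p = −63.7.
E = (-63.7) × (1200/34830) = -2.1946…

-2.19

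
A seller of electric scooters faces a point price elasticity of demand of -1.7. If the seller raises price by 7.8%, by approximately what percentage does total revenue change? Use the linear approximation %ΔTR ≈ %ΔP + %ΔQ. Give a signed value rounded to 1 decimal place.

-5.5%

%ΔQ ≈ Ed × %ΔP = (-1.7) × (+7.8%) = -13.2600%
%ΔTR ≈ %ΔP + %ΔQ = (+7.8%) + (-13.2600%) = -5.4600%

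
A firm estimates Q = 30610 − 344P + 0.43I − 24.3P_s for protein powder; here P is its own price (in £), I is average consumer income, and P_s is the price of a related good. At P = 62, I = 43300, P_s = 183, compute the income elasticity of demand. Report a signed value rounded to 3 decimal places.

0.794

At the given values, Q = 30610 − 344(62) + 0.43(43300) − 24.3(183) = 23454.1.
∂Q/∂I = 0.43.
E = (0.43) × (43300/23454.1) = 0.79384…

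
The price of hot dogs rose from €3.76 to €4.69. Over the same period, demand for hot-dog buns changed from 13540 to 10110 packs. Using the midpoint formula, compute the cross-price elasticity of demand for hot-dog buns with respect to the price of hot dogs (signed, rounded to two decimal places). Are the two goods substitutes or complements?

%ΔQ_{hot-dog buns} = (10110 − 13540)/avg = -3430/11825 = -0.290063…
%ΔP_{hot dogs} = (4.69 − 3.76)/avg = 0.93/4.225 = 0.220118…
E_cross = (-3430/11825) / (0.93/4.225) = -1.3177…
E_cross < 0 ⇒ the goods are complements.

-1.32; complements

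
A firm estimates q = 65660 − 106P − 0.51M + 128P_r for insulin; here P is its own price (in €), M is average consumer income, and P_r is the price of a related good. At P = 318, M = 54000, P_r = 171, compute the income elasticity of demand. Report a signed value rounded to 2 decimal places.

At the given values, q = 65660 − 106(318) − 0.51(54000) + 128(171) = 26300.
∂q/∂M = -0.51.
E = (-0.51) × (54000/26300) = -1.0471…

-1.05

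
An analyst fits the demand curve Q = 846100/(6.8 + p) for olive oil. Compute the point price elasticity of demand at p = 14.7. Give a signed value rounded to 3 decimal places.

-0.684

dQ/dp = −846100/(6.8 + p)² = -1830.39. At p = 14.7, Q = 39353.5.
Ed = (dQ/dp)·(p/Q) = (-1830.39) × (14.7/39353.5) = -0.68372…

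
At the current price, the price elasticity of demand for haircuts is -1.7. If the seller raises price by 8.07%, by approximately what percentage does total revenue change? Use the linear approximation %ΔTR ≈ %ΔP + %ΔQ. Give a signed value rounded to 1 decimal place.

-5.6%

%ΔQ ≈ Ed × %ΔP = (-1.7) × (+8.07%) = -13.7190%
%ΔTR ≈ %ΔP + %ΔQ = (+8.07%) + (-13.7190%) = -5.6490%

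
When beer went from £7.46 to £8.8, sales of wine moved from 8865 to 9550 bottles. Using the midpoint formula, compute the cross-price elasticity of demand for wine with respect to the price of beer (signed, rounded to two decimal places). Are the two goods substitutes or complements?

%ΔQ_{wine} = (9550 − 8865)/avg = 685/9207.5 = 0.074395…
%ΔP_{beer} = (8.8 − 7.46)/avg = 1.34/8.13 = 0.164821…
E_cross = (685/9207.5) / (1.34/8.13) = 0.4513…
E_cross > 0 ⇒ the goods are substitutes.

0.45; substitutes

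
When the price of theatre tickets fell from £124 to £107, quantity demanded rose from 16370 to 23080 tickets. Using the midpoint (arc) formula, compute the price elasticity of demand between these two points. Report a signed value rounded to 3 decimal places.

%ΔQ = (23080 − 16370) / [(16370 + 23080)/2] = 6710/19725 = 0.340177…
%ΔP = (107 − 124) / [(124 + 107)/2] = -17/115.5 = -0.147186…
Arc Ed = %ΔQ / %ΔP = (6710/19725) / (-17/115.5) = -2.31120…

-2.311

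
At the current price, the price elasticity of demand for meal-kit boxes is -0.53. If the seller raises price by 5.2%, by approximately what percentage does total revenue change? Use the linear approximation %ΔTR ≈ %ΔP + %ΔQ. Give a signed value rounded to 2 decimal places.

%ΔQ ≈ Ed × %ΔP = (-0.53) × (+5.2%) = -2.7560%
%ΔTR ≈ %ΔP + %ΔQ = (+5.2%) + (-2.7560%) = +2.4440%

+2.44%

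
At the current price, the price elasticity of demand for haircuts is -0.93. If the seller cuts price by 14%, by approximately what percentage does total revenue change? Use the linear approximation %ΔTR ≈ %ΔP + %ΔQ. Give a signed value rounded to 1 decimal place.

-1.0%

%ΔQ ≈ Ed × %ΔP = (-0.93) × (-14%) = +13.0200%
%ΔTR ≈ %ΔP + %ΔQ = (-14%) + (+13.0200%) = -0.9800%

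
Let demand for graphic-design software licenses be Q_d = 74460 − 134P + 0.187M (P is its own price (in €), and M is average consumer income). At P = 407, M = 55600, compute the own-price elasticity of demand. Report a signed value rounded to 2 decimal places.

At the given values, Q_d = 74460 − 134(407) + 0.187(55600) = 30319.2.
∂Q_d/∂P = −134.
E = (-134) × (407/30319.2) = -1.7987…

-1.80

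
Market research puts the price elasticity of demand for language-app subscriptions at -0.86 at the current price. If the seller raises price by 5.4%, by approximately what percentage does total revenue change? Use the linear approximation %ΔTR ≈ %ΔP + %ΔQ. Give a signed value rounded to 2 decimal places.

+0.76%

%ΔQ ≈ Ed × %ΔP = (-0.86) × (+5.4%) = -4.6440%
%ΔTR ≈ %ΔP + %ΔQ = (+5.4%) + (-4.6440%) = +0.7560%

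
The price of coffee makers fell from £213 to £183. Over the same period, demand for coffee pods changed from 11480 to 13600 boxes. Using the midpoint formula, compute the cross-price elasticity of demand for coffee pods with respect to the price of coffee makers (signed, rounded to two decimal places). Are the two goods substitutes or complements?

-1.12; complements

%ΔQ_{coffee pods} = (13600 − 11480)/avg = 2120/12540 = 0.169059…
%ΔP_{coffee makers} = (183 − 213)/avg = -30/198 = -0.151515…
E_cross = (2120/12540) / (-30/198) = -1.1157…
E_cross < 0 ⇒ the goods are complements.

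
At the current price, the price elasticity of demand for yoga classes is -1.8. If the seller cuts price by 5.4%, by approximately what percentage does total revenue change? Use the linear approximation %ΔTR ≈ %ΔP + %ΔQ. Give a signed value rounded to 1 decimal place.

%ΔQ ≈ Ed × %ΔP = (-1.8) × (-5.4%) = +9.7200%
%ΔTR ≈ %ΔP + %ΔQ = (-5.4%) + (+9.7200%) = +4.3200%

+4.3%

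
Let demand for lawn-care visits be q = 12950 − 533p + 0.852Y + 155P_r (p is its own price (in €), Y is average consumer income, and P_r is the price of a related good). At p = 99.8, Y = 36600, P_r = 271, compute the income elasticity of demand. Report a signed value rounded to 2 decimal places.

0.95

At the given values, q = 12950 − 533(99.8) + 0.852(36600) + 155(271) = 32944.8.
∂q/∂Y = 0.852.
E = (0.852) × (36600/32944.8) = 0.9465…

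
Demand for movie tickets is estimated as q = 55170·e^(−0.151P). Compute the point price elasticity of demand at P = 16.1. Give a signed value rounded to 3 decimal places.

dq/dP = −0.151·q = -732.599. At P = 16.1, q = 4851.65.
Ed = (dq/dP)·(P/q) = (-732.599) × (16.1/4851.65) = -2.4311

-2.431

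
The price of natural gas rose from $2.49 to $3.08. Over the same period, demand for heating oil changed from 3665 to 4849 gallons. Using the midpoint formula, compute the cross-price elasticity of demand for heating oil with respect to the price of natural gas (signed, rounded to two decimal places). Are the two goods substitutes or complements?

%ΔQ_{heating oil} = (4849 − 3665)/avg = 1184/4257 = 0.278130…
%ΔP_{natural gas} = (3.08 − 2.49)/avg = 0.59/2.785 = 0.211849…
E_cross = (1184/4257) / (0.59/2.785) = 1.3128…
E_cross > 0 ⇒ the goods are substitutes.

1.31; substitutes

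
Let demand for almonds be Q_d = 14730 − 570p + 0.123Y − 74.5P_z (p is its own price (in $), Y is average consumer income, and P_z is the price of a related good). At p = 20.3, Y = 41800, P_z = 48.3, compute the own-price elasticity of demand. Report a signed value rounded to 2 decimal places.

At the given values, Q_d = 14730 − 570(20.3) + 0.123(41800) − 74.5(48.3) = 4702.05.
∂Q_d/∂p = −570.
E = (-570) × (20.3/4702.05) = -2.4608…

-2.46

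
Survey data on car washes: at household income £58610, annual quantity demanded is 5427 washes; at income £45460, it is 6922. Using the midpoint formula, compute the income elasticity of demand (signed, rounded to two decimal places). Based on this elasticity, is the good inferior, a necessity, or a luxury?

-0.96; inferior

%ΔQ = (6922 − 5427)/[( 5427 + 6922)/2] = 1495/6174.5 = 0.242124…
%ΔIncome = (45460 − 58610)/[( 58610 + 45460)/2] = -13150/52035 = -0.252714…
E_income = (1495/6174.5) / (-13150/52035) = -0.9580…
E_income < 0 ⇒ inferior good.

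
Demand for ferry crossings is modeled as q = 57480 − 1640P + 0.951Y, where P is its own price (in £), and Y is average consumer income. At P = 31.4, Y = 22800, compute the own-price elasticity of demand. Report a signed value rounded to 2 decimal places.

At the given values, q = 57480 − 1640(31.4) + 0.951(22800) = 27666.8.
∂q/∂P = −1640.
E = (-1640) × (31.4/27666.8) = -1.8612…

-1.86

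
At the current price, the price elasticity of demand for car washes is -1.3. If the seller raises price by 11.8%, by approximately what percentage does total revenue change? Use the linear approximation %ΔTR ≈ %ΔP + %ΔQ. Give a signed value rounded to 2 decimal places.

%ΔQ ≈ Ed × %ΔP = (-1.3) × (+11.8%) = -15.3400%
%ΔTR ≈ %ΔP + %ΔQ = (+11.8%) + (-15.3400%) = -3.5400%

-3.54%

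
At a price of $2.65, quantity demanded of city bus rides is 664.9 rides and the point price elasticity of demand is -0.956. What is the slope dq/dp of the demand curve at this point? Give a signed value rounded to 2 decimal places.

-239.87

Ed = (dq/dp)·(p/q) ⇒ dq/dp = Ed·q/p = (-0.956)·664.9/2.65 = -239.8658…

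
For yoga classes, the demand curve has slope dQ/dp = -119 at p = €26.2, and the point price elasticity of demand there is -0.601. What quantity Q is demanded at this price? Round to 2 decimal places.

5187.69

Ed = (dQ/dp)·(p/Q) ⇒ Q = (dQ/dp)·p/Ed = (-119)·26.2/(-0.601) = 5187.6871…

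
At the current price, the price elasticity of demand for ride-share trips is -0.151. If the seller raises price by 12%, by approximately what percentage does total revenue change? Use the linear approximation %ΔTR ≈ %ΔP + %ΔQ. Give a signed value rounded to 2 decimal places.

%ΔQ ≈ Ed × %ΔP = (-0.151) × (+12%) = -1.8120%
%ΔTR ≈ %ΔP + %ΔQ = (+12%) + (-1.8120%) = +10.1880%

+10.19%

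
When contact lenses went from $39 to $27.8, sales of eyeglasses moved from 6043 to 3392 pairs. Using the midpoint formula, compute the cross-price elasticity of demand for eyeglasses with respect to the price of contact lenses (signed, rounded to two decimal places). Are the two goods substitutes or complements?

1.68; substitutes

%ΔQ_{eyeglasses} = (3392 − 6043)/avg = -2651/4717.5 = -0.561950…
%ΔP_{contact lenses} = (27.8 − 39)/avg = -11.2/33.4 = -0.335329…
E_cross = (-2651/4717.5) / (-11.2/33.4) = 1.6758…
E_cross > 0 ⇒ the goods are substitutes.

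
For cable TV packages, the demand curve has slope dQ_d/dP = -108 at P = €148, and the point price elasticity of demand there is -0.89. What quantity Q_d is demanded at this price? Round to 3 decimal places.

17959.551

Ed = (dQ_d/dP)·(P/Q_d) ⇒ Q_d = (dQ_d/dP)·P/Ed = (-108)·148/(-0.89) = 17959.55056…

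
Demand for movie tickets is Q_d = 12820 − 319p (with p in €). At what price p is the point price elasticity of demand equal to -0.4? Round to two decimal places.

11.48

Ed = −319p/(12820 − 319p). Set this equal to -0.4:
319p = 0.4·(12820 − 319p) ⇒ 319p(1 + 0.4) = 0.4·12820
p = 0.4·12820 / (319·1.4) = 11.4823…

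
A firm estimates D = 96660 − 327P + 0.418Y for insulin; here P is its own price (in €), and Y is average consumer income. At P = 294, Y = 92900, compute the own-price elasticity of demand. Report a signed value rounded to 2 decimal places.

At the given values, D = 96660 − 327(294) + 0.418(92900) = 39354.2.
∂D/∂P = −327.
E = (-327) × (294/39354.2) = -2.4428…

-2.44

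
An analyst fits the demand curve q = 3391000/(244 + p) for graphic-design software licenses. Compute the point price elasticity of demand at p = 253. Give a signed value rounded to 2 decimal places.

dq/dp = −3391000/(244 + p)² = -13.7282. At p = 253, q = 6822.94.
Ed = (dq/dp)·(p/q) = (-13.7282) × (253/6822.94) = -0.5090…

-0.51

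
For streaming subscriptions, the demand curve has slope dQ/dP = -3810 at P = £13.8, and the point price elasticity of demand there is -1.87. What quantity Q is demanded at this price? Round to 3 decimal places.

Ed = (dQ/dP)·(P/Q) ⇒ Q = (dQ/dP)·P/Ed = (-3810)·13.8/(-1.87) = 28116.57754…

28116.578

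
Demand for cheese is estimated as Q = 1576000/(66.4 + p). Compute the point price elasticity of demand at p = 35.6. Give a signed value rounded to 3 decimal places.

-0.349

dQ/dp = −1576000/(66.4 + p)² = -151.48. At p = 35.6, Q = 15451.
Ed = (dQ/dp)·(p/Q) = (-151.48) × (35.6/15451) = -0.34901…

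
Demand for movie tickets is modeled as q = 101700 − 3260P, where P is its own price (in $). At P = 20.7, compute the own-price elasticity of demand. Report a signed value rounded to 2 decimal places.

At the given values, q = 101700 − 3260(20.7) = 34218.
∂q/∂P = −3260.
E = (-3260) × (20.7/34218) = -1.9721…

-1.97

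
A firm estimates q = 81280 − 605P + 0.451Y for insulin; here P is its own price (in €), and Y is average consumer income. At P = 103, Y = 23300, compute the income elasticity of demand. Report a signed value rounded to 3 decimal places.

0.357

At the given values, q = 81280 − 605(103) + 0.451(23300) = 29473.3.
∂q/∂Y = 0.451.
E = (0.451) × (23300/29473.3) = 0.35653…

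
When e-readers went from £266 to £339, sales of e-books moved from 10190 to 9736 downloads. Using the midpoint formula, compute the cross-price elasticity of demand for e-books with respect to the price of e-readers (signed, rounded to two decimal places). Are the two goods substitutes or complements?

-0.19; complements

%ΔQ_{e-books} = (9736 − 10190)/avg = -454/9963 = -0.045568…
%ΔP_{e-readers} = (339 − 266)/avg = 73/302.5 = 0.241322…
E_cross = (-454/9963) / (73/302.5) = -0.1888…
E_cross < 0 ⇒ the goods are complements.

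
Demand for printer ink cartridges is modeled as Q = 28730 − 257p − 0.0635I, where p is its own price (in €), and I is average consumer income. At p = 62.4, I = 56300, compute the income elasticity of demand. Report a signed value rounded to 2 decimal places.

-0.39

At the given values, Q = 28730 − 257(62.4) − 0.0635(56300) = 9118.15.
∂Q/∂I = -0.0635.
E = (-0.0635) × (56300/9118.15) = -0.3920…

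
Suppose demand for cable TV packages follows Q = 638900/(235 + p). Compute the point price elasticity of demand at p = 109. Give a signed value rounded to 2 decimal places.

-0.32

dQ/dp = −638900/(235 + p)² = -5.39903. At p = 109, Q = 1857.27.
Ed = (dQ/dp)·(p/Q) = (-5.39903) × (109/1857.27) = -0.3168…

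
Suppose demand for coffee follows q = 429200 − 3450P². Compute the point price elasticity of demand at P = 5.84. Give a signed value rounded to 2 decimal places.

-0.76

dq/dP = −2·3450·P = -40296. At P = 5.84, q = 311535.68.
Ed = (dq/dP)·(P/q) = (-40296) × (5.84/311535.68) = -0.7553…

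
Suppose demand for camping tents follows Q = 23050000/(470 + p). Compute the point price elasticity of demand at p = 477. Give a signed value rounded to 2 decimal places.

dQ/dp = −23050000/(470 + p)² = -25.7022. At p = 477, Q = 24340.
Ed = (dQ/dp)·(p/Q) = (-25.7022) × (477/24340) = -0.5036…

-0.50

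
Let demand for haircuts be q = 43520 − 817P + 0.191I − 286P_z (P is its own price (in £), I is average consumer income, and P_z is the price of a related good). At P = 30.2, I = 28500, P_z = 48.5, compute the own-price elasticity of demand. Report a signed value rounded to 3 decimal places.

At the given values, q = 43520 − 817(30.2) + 0.191(28500) − 286(48.5) = 10419.1.
∂q/∂P = −817.
E = (-817) × (30.2/10419.1) = -2.36809…

-2.368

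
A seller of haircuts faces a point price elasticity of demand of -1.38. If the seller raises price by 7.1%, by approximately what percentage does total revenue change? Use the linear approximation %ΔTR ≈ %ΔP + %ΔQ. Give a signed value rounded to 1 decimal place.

-2.7%

%ΔQ ≈ Ed × %ΔP = (-1.38) × (+7.1%) = -9.7980%
%ΔTR ≈ %ΔP + %ΔQ = (+7.1%) + (-9.7980%) = -2.6980%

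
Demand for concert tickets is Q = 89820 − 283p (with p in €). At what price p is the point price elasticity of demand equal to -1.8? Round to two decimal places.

Ed = −283p/(89820 − 283p). Set this equal to -1.8:
283p = 1.8·(89820 − 283p) ⇒ 283p(1 + 1.8) = 1.8·89820
p = 1.8·89820 / (283·2.8) = 204.0333…

204.03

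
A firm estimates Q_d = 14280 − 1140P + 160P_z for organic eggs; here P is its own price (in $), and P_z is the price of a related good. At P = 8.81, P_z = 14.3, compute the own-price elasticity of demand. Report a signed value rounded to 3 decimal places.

-1.539

At the given values, Q_d = 14280 − 1140(8.81) + 160(14.3) = 6524.6.
∂Q_d/∂P = −1140.
E = (-1140) × (8.81/6524.6) = -1.53931…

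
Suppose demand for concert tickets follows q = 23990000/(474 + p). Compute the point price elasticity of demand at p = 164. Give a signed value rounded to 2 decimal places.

dq/dp = −23990000/(474 + p)² = -58.9371. At p = 164, q = 37601.9.
Ed = (dq/dp)·(p/q) = (-58.9371) × (164/37601.9) = -0.2570…

-0.26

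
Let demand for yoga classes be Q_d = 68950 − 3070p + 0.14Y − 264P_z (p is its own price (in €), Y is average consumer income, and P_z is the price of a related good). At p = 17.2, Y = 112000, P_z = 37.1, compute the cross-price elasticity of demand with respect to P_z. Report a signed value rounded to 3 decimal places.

-0.445

At the given values, Q_d = 68950 − 3070(17.2) + 0.14(112000) − 264(37.1) = 22031.6.
∂Q_d/∂P_z = -264.
E = (-264) × (37.1/22031.6) = -0.44456…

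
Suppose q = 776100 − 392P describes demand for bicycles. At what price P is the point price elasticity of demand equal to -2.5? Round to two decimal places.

Ed = −392P/(776100 − 392P). Set this equal to -2.5:
392P = 2.5·(776100 − 392P) ⇒ 392P(1 + 2.5) = 2.5·776100
P = 2.5·776100 / (392·3.5) = 1414.1763…

1414.18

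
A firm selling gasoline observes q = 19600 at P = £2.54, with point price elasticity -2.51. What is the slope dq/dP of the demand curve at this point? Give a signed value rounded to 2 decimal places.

Ed = (dq/dP)·(P/q) ⇒ dq/dP = Ed·q/P = (-2.51)·19600/2.54 = -19368.5039…

-19368.50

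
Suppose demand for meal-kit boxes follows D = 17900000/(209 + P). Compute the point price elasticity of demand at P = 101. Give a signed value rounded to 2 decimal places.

dD/dP = −17900000/(209 + P)² = -186.264. At P = 101, D = 57741.9.
Ed = (dD/dP)·(P/D) = (-186.264) × (101/57741.9) = -0.3258…

-0.33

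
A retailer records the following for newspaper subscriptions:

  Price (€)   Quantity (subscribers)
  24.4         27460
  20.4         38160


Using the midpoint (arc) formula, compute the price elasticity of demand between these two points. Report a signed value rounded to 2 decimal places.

-1.83

%ΔQ = (38160 − 27460) / [(27460 + 38160)/2] = 10700/32810 = 0.326120…
%ΔP = (20.4 − 24.4) / [(24.4 + 20.4)/2] = -4/22.4 = -0.178571…
Arc Ed = %ΔQ / %ΔP = (10700/32810) / (-4/22.4) = -1.8262…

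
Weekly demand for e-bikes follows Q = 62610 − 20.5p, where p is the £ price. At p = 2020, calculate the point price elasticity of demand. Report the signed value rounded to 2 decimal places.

dQ/dp = −20.5. At p = 2020, Q = 62610 − 20.5(2020) = 21200.
Ed = (dQ/dp)·(p/Q) = −20.5 × (2020/21200) = -1.9533…

-1.95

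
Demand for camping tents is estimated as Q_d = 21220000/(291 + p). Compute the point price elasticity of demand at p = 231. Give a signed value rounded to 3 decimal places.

dQ_d/dp = −21220000/(291 + p)² = -77.8761. At p = 231, Q_d = 40651.3.
Ed = (dQ_d/dp)·(p/Q_d) = (-77.8761) × (231/40651.3) = -0.44252…

-0.443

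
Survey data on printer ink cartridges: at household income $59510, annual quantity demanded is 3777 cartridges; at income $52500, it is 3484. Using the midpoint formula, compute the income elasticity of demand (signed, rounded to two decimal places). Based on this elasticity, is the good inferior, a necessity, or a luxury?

%ΔQ = (3484 − 3777)/[( 3777 + 3484)/2] = -293/3630.5 = -0.080705…
%ΔIncome = (52500 − 59510)/[( 59510 + 52500)/2] = -7010/56005 = -0.125167…
E_income = (-293/3630.5) / (-7010/56005) = 0.6447…
0 < E_income < 1 ⇒ normal good, necessity.

0.64; necessity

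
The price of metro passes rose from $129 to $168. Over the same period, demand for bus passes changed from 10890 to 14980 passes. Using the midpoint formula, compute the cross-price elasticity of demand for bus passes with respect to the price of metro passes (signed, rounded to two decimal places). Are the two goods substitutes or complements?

%ΔQ_{bus passes} = (14980 − 10890)/avg = 4090/12935 = 0.316196…
%ΔP_{metro passes} = (168 − 129)/avg = 39/148.5 = 0.262626…
E_cross = (4090/12935) / (39/148.5) = 1.2039…
E_cross > 0 ⇒ the goods are substitutes.

1.20; substitutes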